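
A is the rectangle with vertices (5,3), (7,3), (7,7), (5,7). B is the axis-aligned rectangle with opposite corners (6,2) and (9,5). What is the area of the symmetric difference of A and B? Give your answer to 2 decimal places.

|A∩B|: x∈[6,7], y∈[3,5] → 1·2 = 2.
|A △ B| = |A| + |B| − 2·|A∩B| = 8 + 9 − 4 = 13.00.

13.00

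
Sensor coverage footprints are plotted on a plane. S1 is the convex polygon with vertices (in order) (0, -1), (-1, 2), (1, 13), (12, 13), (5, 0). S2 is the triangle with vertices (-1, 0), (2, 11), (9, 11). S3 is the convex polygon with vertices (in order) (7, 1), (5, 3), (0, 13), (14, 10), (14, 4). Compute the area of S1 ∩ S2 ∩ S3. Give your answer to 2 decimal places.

22.06

The intersection is the polygon with vertices (2,11), (9,11), (3.839,5.323), (1.647,9.706).
By the shoelace formula its area is 22.06.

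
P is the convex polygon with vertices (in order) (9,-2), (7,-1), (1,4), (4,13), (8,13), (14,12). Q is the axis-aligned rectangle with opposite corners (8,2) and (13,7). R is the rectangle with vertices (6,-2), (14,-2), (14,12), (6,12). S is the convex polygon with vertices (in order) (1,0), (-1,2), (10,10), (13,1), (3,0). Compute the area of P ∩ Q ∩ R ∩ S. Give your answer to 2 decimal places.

15.54

The intersection is the polygon with vertices (8,7), (11,7), (11.586,5.241), (10.429,2), (8,2).
By the shoelace formula its area is 15.54.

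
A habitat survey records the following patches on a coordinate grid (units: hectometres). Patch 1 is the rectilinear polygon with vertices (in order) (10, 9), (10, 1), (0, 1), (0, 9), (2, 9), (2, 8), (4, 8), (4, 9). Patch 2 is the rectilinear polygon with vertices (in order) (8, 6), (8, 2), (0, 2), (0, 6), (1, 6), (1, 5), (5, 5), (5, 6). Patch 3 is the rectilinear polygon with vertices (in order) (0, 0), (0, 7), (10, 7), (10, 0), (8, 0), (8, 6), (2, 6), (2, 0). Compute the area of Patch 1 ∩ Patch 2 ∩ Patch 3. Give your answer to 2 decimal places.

7.00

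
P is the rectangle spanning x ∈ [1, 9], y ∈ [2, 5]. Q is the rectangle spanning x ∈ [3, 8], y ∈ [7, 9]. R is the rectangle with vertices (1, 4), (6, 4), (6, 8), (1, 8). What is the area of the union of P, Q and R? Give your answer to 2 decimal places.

By inclusion–exclusion:
Individual areas: |P| = 24, |Q| = 10, |R| = 20.
|P∩Q| = 0 (no overlap).
|P∩R|: x∈[1,6], y∈[4,5] → 5·1 = 5.
|Q∩R|: x∈[3,6], y∈[7,8] → 3·1 = 3.
|P∩Q∩R| = 0.
|P ∪ Q ∪ R| = 54 − 8 + 0 = 46.00.

46.00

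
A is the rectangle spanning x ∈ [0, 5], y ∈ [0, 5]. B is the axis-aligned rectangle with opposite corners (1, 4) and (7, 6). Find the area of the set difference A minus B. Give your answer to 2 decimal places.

21.00

|A∩B|: x∈[1,5], y∈[4,5] → 4·1 = 4.
|A| = 25.
|A ∖ B| = |A| − |A∩B| = 25 − 4 = 21.00.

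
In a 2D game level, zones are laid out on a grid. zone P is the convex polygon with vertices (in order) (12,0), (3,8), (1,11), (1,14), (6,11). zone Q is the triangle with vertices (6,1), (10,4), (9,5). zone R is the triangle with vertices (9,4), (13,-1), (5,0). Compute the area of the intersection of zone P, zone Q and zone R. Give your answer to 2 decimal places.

0.51

The intersection is the polygon with vertices (8.644,2.983), (8.294,3.294), (9,4), (9.375,3.531).
By the shoelace formula its area is 0.51.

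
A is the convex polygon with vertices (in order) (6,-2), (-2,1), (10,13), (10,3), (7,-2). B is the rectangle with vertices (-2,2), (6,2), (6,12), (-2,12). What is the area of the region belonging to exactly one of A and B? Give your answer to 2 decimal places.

|A| = 88.5, |B| = 80, |A∩B| = 24.5.
|A △ B| = |A| + |B| − 2·|A∩B| = 88.5 + 80 − 49 = 119.50.

119.50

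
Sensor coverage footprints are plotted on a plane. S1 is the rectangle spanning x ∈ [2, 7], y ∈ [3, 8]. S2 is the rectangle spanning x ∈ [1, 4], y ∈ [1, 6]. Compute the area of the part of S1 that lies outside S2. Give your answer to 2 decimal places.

|S1∩S2|: x∈[2,4], y∈[3,6] → 2·3 = 6.
|S1| = 25.
|S1 ∖ S2| = |S1| − |S1∩S2| = 25 − 6 = 19.00.

19.00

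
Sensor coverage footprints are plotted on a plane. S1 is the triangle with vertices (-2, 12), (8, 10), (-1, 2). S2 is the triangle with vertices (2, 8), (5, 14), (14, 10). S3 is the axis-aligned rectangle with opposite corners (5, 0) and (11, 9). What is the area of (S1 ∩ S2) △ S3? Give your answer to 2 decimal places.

62.34

|S1 ∩ S2| = 9.5804.
|(S1 ∩ S2) ∩ S3| = 0.6202.
|(S1 ∩ S2) △ S3| = 9.5804 + 54 − 1.2404 = 62.34.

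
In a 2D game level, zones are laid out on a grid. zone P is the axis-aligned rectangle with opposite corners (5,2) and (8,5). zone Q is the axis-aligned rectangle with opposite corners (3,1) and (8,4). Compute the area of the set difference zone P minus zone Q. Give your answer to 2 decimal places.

|zone P∩zone Q|: x∈[5,8], y∈[2,4] → 3·2 = 6.
|zone P| = 9.
|zone P ∖ zone Q| = |zone P| − |zone P∩zone Q| = 9 − 6 = 3.00.

3.00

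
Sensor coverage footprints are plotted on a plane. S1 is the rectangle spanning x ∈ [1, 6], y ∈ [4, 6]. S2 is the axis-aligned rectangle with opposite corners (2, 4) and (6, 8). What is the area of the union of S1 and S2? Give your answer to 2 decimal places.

By inclusion–exclusion:
Individual areas: |S1| = 10, |S2| = 16.
|S1∩S2|: x∈[2,6], y∈[4,6] → 4·2 = 8.
|S1 ∪ S2| = 26 − 8 = 18.00.

18.00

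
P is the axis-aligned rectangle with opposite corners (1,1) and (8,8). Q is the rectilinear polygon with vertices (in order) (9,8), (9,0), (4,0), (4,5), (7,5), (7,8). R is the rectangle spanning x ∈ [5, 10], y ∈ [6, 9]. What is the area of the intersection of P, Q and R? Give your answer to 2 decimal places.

The intersection is the polygon with vertices (7,8), (8,8), (8,6), (7,6).
By the shoelace formula its area is 2.00.

2.00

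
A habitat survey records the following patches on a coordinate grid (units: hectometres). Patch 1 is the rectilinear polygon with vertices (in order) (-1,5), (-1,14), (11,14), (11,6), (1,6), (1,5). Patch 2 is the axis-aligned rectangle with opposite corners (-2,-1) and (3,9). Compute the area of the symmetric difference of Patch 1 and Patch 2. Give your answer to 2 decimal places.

|Patch 1| = 98, |Patch 2| = 50, |Patch 1∩Patch 2| = 14.
|Patch 1 △ Patch 2| = |Patch 1| + |Patch 2| − 2·|Patch 1∩Patch 2| = 98 + 50 − 28 = 120.00.

120.00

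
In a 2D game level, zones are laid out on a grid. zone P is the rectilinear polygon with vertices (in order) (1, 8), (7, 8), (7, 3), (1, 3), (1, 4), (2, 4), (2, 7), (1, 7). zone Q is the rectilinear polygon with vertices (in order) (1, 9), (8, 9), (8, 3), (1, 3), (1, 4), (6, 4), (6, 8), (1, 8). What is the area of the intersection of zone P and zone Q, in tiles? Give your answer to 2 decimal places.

10.00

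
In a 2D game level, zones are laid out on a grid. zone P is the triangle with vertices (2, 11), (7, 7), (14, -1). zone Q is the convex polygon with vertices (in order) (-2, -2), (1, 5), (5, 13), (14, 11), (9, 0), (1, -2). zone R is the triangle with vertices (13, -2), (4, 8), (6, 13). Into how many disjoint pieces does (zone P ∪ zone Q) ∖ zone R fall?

3

(zone P ∪ zone Q) ∖ zone R splits into 3 disjoint pieces (area 73.6019, area 33.295, area 0.6173).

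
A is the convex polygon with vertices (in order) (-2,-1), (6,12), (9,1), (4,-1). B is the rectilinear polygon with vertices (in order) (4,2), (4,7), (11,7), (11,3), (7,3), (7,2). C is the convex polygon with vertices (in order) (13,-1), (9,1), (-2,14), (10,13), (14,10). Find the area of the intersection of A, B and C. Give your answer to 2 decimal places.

The intersection is the polygon with vertices (7.308,3), (4,6.909), (4,7), (7.364,7), (8.454,3).
By the shoelace formula its area is 9.17.

9.17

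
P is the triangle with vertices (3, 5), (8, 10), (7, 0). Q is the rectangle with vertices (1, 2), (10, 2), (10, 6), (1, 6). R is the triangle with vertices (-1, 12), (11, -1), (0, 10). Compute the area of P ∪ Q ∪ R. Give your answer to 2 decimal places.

By inclusion–exclusion:
Individual areas: |P| = 22.5, |Q| = 36, |R| = 5.5.
|P∩Q| = 13.5.
|P∩R| = 1.3855.
|Q∩R| = 1.5385.
|P∩Q∩R| = 1.3101.
|P ∪ Q ∪ R| = 64 − 16.424 + 1.3101 = 48.89.

48.89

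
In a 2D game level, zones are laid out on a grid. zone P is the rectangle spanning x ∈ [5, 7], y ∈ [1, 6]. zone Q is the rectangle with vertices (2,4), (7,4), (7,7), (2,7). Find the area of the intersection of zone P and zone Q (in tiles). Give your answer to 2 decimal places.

4.00

|zone P∩zone Q|: x∈[5,7], y∈[4,6] → 2·2 = 4.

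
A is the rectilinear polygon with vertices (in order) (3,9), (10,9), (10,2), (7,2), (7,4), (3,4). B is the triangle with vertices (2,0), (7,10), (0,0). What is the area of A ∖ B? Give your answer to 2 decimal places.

37.53

|A| = 41, |A∩B| = 3.4714.
|A ∖ B| = |A| − |A∩B| = 41 − 3.4714 = 37.53.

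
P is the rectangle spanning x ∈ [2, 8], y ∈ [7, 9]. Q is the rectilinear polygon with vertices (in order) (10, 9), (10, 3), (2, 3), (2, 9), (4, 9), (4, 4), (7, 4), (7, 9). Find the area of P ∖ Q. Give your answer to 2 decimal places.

6.00

|P| = 12, |P∩Q| = 6.
|P ∖ Q| = |P| − |P∩Q| = 12 − 6 = 6.00.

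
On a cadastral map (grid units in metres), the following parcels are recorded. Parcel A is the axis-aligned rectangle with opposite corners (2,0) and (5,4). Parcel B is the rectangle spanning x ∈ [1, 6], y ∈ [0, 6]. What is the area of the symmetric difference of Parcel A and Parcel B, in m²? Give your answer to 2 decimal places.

|Parcel A∩Parcel B|: x∈[2,5], y∈[0,4] → 3·4 = 12.
|Parcel A △ Parcel B| = |Parcel A| + |Parcel B| − 2·|Parcel A∩Parcel B| = 12 + 30 − 24 = 18.00.

18.00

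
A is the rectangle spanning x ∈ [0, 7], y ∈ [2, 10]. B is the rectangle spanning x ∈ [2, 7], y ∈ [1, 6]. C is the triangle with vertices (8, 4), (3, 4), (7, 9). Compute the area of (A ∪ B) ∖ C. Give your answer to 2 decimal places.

51.00

|A ∪ B| = 61.
|(A ∪ B) ∩ C| = 10.
|(A ∪ B) ∖ C| = 61 − 10 = 51.00.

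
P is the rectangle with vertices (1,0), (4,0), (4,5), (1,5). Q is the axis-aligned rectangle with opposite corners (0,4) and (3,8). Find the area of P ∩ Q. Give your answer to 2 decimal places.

2.00

|P∩Q|: x∈[1,3], y∈[4,5] → 2·1 = 2.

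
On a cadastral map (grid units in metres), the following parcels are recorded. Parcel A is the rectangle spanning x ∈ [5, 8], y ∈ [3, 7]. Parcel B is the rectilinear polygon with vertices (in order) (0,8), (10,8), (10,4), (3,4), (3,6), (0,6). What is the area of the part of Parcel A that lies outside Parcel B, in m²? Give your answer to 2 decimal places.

3.00

|Parcel A| = 12, |Parcel A∩Parcel B| = 9.
|Parcel A ∖ Parcel B| = |Parcel A| − |Parcel A∩Parcel B| = 12 − 9 = 3.00.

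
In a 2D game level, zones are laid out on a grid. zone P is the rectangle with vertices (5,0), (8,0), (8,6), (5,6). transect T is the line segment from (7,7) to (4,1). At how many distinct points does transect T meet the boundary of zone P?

The segment meets the boundary at (5,3), (6.5,6).

2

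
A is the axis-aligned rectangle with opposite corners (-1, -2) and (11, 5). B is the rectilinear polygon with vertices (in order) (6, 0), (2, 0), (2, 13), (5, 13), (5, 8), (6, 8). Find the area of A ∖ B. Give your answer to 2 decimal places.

|A| = 84, |A∩B| = 20.
|A ∖ B| = |A| − |A∩B| = 84 − 20 = 64.00.

64.00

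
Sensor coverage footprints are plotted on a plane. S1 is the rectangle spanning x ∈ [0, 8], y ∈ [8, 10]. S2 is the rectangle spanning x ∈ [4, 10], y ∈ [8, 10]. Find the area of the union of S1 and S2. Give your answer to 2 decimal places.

By inclusion–exclusion:
Individual areas: |S1| = 16, |S2| = 12.
|S1∩S2|: x∈[4,8], y∈[8,10] → 4·2 = 8.
|S1 ∪ S2| = 28 − 8 = 20.00.

20.00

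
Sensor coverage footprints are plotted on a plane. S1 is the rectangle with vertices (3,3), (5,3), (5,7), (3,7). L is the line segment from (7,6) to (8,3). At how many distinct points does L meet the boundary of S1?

0

The segment lies entirely outside S1 and never meets its boundary.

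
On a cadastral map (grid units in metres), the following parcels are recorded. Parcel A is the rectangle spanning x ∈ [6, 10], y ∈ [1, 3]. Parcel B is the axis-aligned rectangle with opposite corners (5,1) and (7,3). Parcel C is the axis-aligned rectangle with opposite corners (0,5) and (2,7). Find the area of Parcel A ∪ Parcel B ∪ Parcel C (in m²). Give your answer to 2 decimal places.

By inclusion–exclusion:
Individual areas: |Parcel A| = 8, |Parcel B| = 4, |Parcel C| = 4.
|Parcel A∩Parcel B|: x∈[6,7], y∈[1,3] → 1·2 = 2.
|Parcel A∩Parcel C| = 0 (no overlap).
|Parcel B∩Parcel C| = 0 (no overlap).
|Parcel A∩Parcel B∩Parcel C| = 0.
|Parcel A ∪ Parcel B ∪ Parcel C| = 16 − 2 + 0 = 14.00.

14.00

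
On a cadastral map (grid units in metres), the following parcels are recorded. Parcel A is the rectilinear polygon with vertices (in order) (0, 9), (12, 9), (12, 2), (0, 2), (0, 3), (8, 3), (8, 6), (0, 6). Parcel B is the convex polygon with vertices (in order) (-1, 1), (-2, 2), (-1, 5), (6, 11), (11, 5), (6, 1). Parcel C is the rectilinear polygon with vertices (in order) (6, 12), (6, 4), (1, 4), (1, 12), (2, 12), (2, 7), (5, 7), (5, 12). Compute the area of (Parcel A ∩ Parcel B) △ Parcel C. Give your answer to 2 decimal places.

45.67

|Parcel A ∩ Parcel B| = 34.9583.
|(Parcel A ∩ Parcel B) ∩ Parcel C| = 7.1429.
|(Parcel A ∩ Parcel B) △ Parcel C| = 34.9583 + 25 − 14.2857 = 45.67.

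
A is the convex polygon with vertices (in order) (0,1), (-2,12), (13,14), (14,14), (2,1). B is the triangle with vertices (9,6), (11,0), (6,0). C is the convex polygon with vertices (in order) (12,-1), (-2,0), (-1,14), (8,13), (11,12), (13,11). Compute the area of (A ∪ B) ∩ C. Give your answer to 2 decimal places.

|A ∪ B| = 119.
|(A ∪ B) ∩ C| = 110.06.

110.06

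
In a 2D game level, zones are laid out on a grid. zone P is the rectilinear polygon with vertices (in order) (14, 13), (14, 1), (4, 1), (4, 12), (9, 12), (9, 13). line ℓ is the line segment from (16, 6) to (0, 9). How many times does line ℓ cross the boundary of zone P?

The segment meets the boundary at (4,8.25), (14,6.375).

2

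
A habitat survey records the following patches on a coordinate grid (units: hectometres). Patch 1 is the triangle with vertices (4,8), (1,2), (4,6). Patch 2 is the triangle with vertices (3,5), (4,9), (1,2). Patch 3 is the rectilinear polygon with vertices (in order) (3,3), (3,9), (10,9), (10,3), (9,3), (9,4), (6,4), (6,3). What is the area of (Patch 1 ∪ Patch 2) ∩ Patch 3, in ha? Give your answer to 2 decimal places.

The region (Patch 1 ∪ Patch 2) ∩ Patch 3 is the polygon with vertices (4,6), (3,4.667), (3,6.667), (4,9), (3.5,7), (4,8).
By the shoelace formula its area is 2.25.

2.25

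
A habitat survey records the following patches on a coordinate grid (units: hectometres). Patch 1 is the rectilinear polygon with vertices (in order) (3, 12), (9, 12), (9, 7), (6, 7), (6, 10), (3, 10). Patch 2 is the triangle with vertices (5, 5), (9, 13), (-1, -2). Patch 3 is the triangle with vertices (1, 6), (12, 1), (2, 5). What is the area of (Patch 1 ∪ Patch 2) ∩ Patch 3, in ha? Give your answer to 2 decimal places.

The region (Patch 1 ∪ Patch 2) ∩ Patch 3 is the polygon with vertices (4.234,4.106), (3.316,4.474), (3.558,4.837), (4.495,4.411).
By the shoelace formula its area is 0.41.

0.41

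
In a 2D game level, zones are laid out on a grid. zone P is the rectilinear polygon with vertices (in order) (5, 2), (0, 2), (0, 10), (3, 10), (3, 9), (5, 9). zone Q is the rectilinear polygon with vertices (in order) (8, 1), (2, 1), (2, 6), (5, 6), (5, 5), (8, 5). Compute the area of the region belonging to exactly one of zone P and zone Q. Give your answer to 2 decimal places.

41.00

|zone P| = 38, |zone Q| = 27, |zone P∩zone Q| = 12.
|zone P △ zone Q| = |zone P| + |zone Q| − 2·|zone P∩zone Q| = 38 + 27 − 24 = 41.00.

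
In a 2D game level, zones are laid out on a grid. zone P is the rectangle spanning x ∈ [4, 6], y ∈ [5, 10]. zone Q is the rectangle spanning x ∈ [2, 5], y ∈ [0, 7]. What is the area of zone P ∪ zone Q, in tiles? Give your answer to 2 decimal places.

29.00

By inclusion–exclusion:
Individual areas: |zone P| = 10, |zone Q| = 21.
|zone P∩zone Q|: x∈[4,5], y∈[5,7] → 1·2 = 2.
|zone P ∪ zone Q| = 31 − 2 = 29.00.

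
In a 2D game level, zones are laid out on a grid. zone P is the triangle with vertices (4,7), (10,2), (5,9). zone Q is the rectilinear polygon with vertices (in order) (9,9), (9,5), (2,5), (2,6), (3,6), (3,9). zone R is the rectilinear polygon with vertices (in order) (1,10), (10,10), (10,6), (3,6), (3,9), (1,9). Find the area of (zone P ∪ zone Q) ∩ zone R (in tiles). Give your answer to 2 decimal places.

18.00

The region (zone P ∪ zone Q) ∩ zone R is the polygon with vertices (3,9), (5,9), (9,9), (9,6), (3,6).
By the shoelace formula its area is 18.00.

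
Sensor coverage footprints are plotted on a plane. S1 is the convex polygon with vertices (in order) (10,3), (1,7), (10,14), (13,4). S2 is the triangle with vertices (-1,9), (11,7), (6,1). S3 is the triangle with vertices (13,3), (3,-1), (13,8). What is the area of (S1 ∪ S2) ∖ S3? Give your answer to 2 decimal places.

73.46

|S1 ∪ S2| = 83.921.
|(S1 ∪ S2) ∩ S3| = 10.464.
|(S1 ∪ S2) ∖ S3| = 83.921 − 10.464 = 73.46.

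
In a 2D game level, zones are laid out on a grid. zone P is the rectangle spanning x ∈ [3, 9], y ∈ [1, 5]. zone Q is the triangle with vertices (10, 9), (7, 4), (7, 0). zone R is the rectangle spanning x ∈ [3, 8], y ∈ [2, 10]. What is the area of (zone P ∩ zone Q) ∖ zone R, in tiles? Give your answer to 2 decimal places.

1.17

|zone P ∩ zone Q| = 3.7.
|(zone P ∩ zone Q) ∩ zone R| = 2.5333.
|(zone P ∩ zone Q) ∖ zone R| = 3.7 − 2.5333 = 1.17.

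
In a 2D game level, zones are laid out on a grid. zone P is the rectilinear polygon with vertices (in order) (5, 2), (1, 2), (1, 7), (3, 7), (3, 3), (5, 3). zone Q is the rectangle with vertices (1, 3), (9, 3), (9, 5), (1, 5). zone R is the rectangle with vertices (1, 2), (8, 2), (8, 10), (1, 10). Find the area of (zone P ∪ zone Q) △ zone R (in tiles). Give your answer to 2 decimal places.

36.00

|zone P ∪ zone Q| = 24.
|(zone P ∪ zone Q) ∩ zone R| = 22.
|(zone P ∪ zone Q) △ zone R| = 24 + 56 − 44 = 36.00.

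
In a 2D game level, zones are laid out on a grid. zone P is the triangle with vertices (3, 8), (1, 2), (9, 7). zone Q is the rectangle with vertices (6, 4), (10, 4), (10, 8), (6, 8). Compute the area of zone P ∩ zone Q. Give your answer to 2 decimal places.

The intersection is the polygon with vertices (9,7), (6,5.125), (6,7.5).
By the shoelace formula its area is 3.56.

3.56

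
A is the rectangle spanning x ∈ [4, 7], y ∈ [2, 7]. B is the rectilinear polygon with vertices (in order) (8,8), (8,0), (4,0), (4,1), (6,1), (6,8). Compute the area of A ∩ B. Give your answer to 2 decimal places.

The intersection is the polygon with vertices (7,7), (7,2), (6,2), (6,7).
By the shoelace formula its area is 5.00.

5.00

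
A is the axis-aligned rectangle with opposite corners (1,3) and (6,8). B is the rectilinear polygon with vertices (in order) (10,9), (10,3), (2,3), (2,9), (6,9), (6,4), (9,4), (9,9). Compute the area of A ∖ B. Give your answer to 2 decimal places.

5.00

|A| = 25, |A∩B| = 20.
|A ∖ B| = |A| − |A∩B| = 25 − 20 = 5.00.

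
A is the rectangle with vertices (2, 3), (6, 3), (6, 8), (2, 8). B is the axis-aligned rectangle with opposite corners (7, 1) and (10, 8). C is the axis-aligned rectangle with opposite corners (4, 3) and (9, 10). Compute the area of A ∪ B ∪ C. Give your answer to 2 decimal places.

56.00

By inclusion–exclusion:
Individual areas: |A| = 20, |B| = 21, |C| = 35.
|A∩B| = 0 (no overlap).
|A∩C|: x∈[4,6], y∈[3,8] → 2·5 = 10.
|B∩C|: x∈[7,9], y∈[3,8] → 2·5 = 10.
|A∩B∩C| = 0.
|A ∪ B ∪ C| = 76 − 20 + 0 = 56.00.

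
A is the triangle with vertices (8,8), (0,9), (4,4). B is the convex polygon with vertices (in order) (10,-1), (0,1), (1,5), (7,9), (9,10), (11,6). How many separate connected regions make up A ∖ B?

1

A ∖ B is a single connected region.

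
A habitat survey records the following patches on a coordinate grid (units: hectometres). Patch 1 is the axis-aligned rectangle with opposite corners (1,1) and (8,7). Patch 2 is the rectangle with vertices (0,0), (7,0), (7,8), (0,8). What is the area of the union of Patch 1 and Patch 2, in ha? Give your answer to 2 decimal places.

62.00

By inclusion–exclusion:
Individual areas: |Patch 1| = 42, |Patch 2| = 56.
|Patch 1∩Patch 2|: x∈[1,7], y∈[1,7] → 6·6 = 36.
|Patch 1 ∪ Patch 2| = 98 − 36 = 62.00.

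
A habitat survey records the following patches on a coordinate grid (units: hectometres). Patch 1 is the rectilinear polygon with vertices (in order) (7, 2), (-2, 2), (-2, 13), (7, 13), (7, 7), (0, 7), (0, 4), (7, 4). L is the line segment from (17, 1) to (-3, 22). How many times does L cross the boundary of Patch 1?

The segment meets the boundary at (5.571,13), (7,11.5).

2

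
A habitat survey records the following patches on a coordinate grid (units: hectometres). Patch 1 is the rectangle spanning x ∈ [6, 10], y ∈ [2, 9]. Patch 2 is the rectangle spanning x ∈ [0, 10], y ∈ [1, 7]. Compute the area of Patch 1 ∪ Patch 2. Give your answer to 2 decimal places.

68.00

By inclusion–exclusion:
Individual areas: |Patch 1| = 28, |Patch 2| = 60.
|Patch 1∩Patch 2|: x∈[6,10], y∈[2,7] → 4·5 = 20.
|Patch 1 ∪ Patch 2| = 88 − 20 = 68.00.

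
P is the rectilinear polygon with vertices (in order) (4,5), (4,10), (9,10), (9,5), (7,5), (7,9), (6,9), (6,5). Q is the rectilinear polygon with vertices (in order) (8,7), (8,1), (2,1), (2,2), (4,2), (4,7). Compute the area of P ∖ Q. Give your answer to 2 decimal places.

|P| = 21, |P∩Q| = 6.
|P ∖ Q| = |P| − |P∩Q| = 21 − 6 = 15.00.

15.00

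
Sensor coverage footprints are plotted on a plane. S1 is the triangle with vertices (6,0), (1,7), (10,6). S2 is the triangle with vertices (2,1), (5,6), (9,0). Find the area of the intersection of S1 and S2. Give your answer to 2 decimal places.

The intersection is the polygon with vertices (3.5,3.5), (5,6), (7.5,2.25), (6.261,0.391), (5.659,0.477).
By the shoelace formula its area is 11.25.

11.25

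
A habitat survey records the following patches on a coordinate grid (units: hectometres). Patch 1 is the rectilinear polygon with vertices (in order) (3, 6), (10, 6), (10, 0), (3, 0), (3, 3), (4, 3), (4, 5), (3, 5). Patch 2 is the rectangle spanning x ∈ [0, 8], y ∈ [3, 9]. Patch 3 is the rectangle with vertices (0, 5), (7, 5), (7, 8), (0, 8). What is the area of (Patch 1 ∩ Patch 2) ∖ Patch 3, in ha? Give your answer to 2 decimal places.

9.00

|Patch 1 ∩ Patch 2| = 13.
|(Patch 1 ∩ Patch 2) ∩ Patch 3| = 4.
|(Patch 1 ∩ Patch 2) ∖ Patch 3| = 13 − 4 = 9.00.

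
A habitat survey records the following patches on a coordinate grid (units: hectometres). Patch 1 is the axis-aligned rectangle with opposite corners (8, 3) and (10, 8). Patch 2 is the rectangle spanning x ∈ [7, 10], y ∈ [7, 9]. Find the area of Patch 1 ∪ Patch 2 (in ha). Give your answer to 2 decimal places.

By inclusion–exclusion:
Individual areas: |Patch 1| = 10, |Patch 2| = 6.
|Patch 1∩Patch 2|: x∈[8,10], y∈[7,8] → 2·1 = 2.
|Patch 1 ∪ Patch 2| = 16 − 2 = 14.00.

14.00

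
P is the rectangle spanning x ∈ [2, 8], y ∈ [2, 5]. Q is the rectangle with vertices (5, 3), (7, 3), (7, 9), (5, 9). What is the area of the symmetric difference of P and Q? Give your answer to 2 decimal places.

22.00

|P∩Q|: x∈[5,7], y∈[3,5] → 2·2 = 4.
|P △ Q| = |P| + |Q| − 2·|P∩Q| = 18 + 12 − 8 = 22.00.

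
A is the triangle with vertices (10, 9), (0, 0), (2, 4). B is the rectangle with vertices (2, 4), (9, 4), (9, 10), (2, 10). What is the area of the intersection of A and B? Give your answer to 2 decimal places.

The intersection is the polygon with vertices (4.444,4), (2,4), (9,8.375), (9,8.1).
By the shoelace formula its area is 5.97.

5.97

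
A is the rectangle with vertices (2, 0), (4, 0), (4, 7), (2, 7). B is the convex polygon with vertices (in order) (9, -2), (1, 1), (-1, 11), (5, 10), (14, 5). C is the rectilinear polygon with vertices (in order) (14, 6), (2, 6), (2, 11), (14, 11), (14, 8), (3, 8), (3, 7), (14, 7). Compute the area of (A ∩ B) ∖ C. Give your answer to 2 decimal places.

11.48

|A ∩ B| = 13.4792.
|(A ∩ B) ∩ C| = 2.
|(A ∩ B) ∖ C| = 13.4792 − 2 = 11.48.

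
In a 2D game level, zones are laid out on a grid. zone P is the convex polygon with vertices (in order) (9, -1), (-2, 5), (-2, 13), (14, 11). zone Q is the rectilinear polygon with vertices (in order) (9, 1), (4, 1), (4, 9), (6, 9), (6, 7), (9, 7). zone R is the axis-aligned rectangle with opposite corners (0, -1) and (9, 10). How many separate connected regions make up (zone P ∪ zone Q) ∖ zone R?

(zone P ∪ zone Q) ∖ zone R is a single connected region.

1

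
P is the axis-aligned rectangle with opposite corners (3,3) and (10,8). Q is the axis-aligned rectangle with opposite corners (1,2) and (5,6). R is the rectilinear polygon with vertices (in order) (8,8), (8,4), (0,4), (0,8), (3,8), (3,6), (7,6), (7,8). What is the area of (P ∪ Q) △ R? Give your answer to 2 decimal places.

|P ∪ Q| = 45.
|(P ∪ Q) ∩ R| = 16.
|(P ∪ Q) △ R| = 45 + 24 − 32 = 37.00.

37.00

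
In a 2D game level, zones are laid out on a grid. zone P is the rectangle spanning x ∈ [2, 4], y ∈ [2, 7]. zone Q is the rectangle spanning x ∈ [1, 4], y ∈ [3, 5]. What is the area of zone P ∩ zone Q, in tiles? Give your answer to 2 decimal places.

|zone P∩zone Q|: x∈[2,4], y∈[3,5] → 2·2 = 4.

4.00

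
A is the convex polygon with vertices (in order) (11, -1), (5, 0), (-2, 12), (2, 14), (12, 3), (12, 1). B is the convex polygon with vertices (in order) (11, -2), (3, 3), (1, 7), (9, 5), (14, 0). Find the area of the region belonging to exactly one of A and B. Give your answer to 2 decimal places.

|A| = 98, |B| = 49.5, |A∩B| = 43.0034.
|A △ B| = |A| + |B| − 2·|A∩B| = 98 + 49.5 − 86.0067 = 61.49.

61.49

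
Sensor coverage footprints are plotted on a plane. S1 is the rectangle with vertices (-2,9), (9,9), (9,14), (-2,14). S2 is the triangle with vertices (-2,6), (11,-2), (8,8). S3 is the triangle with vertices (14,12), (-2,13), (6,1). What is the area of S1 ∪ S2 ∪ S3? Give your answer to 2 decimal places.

139.54

By inclusion–exclusion:
Individual areas: |S1| = 55, |S2| = 53, |S3| = 92.
|S1∩S2| = 0.
|S1∩S3| = 34.8854.
|S2∩S3| = 25.5751.
|S1∩S2∩S3| = 0.
|S1 ∪ S2 ∪ S3| = 200 − 60.4605 + 0 = 139.54.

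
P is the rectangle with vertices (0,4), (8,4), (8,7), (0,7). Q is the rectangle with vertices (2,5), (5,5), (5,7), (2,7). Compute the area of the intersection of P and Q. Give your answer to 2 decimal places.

|P∩Q|: x∈[2,5], y∈[5,7] → 3·2 = 6.

6.00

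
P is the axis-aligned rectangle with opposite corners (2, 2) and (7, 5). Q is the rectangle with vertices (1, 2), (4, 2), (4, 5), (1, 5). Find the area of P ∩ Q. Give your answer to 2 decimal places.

|P∩Q|: x∈[2,4], y∈[2,5] → 2·3 = 6.

6.00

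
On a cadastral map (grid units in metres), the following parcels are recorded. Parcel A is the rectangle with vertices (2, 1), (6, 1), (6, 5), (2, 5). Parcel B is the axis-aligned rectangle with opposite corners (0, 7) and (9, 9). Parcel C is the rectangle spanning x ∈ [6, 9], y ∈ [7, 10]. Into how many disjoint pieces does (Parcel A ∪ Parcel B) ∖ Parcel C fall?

2

(Parcel A ∪ Parcel B) ∖ Parcel C splits into 2 disjoint pieces (area 16, area 12).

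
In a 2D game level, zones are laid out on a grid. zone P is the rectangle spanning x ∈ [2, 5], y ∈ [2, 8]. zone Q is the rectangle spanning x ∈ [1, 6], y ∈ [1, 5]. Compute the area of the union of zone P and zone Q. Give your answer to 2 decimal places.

By inclusion–exclusion:
Individual areas: |zone P| = 18, |zone Q| = 20.
|zone P∩zone Q|: x∈[2,5], y∈[2,5] → 3·3 = 9.
|zone P ∪ zone Q| = 38 − 9 = 29.00.

29.00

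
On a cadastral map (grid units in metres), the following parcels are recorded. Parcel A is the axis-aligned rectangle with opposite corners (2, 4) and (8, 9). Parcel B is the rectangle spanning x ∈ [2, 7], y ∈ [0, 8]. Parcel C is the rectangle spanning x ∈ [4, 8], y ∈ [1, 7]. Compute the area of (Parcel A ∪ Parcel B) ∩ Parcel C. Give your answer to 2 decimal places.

The region (Parcel A ∪ Parcel B) ∩ Parcel C is the polygon with vertices (8,4), (7,4), (7,1), (4,1), (4,7), (8,7).
By the shoelace formula its area is 21.00.

21.00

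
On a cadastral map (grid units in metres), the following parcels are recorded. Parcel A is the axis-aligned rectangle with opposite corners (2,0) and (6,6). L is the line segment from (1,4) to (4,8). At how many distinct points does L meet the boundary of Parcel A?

The segment meets the boundary at (2.5,6), (2,5.333).

2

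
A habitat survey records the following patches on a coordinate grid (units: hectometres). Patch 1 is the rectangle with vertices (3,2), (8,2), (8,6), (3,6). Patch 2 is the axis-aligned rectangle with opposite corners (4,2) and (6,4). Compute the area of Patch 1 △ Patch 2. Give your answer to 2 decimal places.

|Patch 1∩Patch 2|: x∈[4,6], y∈[2,4] → 2·2 = 4.
|Patch 1 △ Patch 2| = |Patch 1| + |Patch 2| − 2·|Patch 1∩Patch 2| = 20 + 4 − 8 = 16.00.

16.00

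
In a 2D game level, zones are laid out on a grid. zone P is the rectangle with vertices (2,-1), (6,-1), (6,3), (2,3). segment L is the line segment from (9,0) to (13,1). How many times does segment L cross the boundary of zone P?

The segment lies entirely outside zone P and never meets its boundary.

0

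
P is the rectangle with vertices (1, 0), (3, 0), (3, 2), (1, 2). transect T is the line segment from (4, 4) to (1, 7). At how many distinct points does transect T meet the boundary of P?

0

The segment lies entirely outside P and never meets its boundary.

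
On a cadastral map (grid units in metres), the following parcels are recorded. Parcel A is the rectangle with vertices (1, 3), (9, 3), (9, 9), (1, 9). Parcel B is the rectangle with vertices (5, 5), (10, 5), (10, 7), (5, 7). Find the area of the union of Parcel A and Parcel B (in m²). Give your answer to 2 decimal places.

By inclusion–exclusion:
Individual areas: |Parcel A| = 48, |Parcel B| = 10.
|Parcel A∩Parcel B|: x∈[5,9], y∈[5,7] → 4·2 = 8.
|Parcel A ∪ Parcel B| = 58 − 8 = 50.00.

50.00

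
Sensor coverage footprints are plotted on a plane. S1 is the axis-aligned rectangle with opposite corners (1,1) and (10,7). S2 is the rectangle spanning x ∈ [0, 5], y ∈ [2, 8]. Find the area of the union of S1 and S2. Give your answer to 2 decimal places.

64.00

By inclusion–exclusion:
Individual areas: |S1| = 54, |S2| = 30.
|S1∩S2|: x∈[1,5], y∈[2,7] → 4·5 = 20.
|S1 ∪ S2| = 84 − 20 = 64.00.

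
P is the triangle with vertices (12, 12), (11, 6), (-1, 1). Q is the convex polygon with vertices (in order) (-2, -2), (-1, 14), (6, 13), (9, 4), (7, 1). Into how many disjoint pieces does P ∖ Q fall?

1

P ∖ Q is a single connected region.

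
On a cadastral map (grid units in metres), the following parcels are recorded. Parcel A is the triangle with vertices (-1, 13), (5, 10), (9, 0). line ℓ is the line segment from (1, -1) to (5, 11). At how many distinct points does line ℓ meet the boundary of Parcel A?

2

The segment meets the boundary at (4.714,10.143), (3.651,6.953).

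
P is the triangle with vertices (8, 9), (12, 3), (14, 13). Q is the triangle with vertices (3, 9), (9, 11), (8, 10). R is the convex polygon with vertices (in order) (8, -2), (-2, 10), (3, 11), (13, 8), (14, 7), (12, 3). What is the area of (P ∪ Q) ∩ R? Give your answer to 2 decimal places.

|P ∪ Q| = 28.
|(P ∪ Q) ∩ R| = 14.96.

14.96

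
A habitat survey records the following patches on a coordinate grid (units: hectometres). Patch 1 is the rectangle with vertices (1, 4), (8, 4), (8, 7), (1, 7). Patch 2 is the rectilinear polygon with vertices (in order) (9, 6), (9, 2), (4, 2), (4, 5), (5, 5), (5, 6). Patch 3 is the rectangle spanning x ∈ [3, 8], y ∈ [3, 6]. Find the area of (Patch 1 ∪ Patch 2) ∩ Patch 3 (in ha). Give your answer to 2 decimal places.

The region (Patch 1 ∪ Patch 2) ∩ Patch 3 is the polygon with vertices (4,4), (3,4), (3,6), (8,6), (8,3), (4,3).
By the shoelace formula its area is 14.00.

14.00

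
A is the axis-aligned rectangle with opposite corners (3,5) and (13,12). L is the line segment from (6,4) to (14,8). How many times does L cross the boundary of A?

2

The segment meets the boundary at (13,7.5), (8,5).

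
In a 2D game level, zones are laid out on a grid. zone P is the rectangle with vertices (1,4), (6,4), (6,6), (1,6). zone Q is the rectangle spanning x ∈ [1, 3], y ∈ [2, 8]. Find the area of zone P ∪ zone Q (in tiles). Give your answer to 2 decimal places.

18.00

By inclusion–exclusion:
Individual areas: |zone P| = 10, |zone Q| = 12.
|zone P∩zone Q|: x∈[1,3], y∈[4,6] → 2·2 = 4.
|zone P ∪ zone Q| = 22 − 4 = 18.00.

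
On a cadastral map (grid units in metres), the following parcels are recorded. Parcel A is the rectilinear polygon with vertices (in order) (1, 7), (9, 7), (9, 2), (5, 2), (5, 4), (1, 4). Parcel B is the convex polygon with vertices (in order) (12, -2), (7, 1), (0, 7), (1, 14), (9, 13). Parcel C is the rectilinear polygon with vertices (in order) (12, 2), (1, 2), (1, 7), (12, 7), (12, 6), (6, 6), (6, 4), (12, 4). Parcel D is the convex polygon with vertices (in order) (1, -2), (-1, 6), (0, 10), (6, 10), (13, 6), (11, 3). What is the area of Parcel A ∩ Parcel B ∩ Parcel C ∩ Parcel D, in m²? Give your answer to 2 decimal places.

23.02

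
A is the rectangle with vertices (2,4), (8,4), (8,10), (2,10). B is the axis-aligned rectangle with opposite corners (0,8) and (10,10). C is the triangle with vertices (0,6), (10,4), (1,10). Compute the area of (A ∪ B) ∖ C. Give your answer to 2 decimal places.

27.83

|A ∪ B| = 44.
|(A ∪ B) ∩ C| = 16.1667.
|(A ∪ B) ∖ C| = 44 − 16.1667 = 27.83.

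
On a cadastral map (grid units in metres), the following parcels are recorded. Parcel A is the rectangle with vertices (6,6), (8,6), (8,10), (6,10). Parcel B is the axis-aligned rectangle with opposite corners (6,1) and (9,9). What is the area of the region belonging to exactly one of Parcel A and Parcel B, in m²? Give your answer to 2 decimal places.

|Parcel A∩Parcel B|: x∈[6,8], y∈[6,9] → 2·3 = 6.
|Parcel A △ Parcel B| = |Parcel A| + |Parcel B| − 2·|Parcel A∩Parcel B| = 8 + 24 − 12 = 20.00.

20.00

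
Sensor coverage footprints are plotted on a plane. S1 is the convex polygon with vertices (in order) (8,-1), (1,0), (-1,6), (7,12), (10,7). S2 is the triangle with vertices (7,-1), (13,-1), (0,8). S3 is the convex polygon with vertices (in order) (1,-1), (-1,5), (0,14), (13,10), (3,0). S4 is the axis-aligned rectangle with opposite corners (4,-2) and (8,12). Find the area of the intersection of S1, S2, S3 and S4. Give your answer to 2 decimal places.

The intersection is the polygon with vertices (6.5,3.5), (4.812,1.812), (4,2.857), (4,5.231).
By the shoelace formula its area is 4.53.

4.53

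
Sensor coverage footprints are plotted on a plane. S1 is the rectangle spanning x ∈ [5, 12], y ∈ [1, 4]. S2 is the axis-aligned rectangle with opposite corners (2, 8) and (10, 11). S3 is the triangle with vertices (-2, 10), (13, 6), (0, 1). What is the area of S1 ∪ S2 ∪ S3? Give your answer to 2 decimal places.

105.36

By inclusion–exclusion:
Individual areas: |S1| = 21, |S2| = 24, |S3| = 63.5.
|S1∩S2| = 0 (no overlap).
|S1∩S3| = 1.5077.
|S2∩S3| = 1.6333.
|S1∩S2∩S3| = 0.
|S1 ∪ S2 ∪ S3| = 108.5 − 3.141 + 0 = 105.36.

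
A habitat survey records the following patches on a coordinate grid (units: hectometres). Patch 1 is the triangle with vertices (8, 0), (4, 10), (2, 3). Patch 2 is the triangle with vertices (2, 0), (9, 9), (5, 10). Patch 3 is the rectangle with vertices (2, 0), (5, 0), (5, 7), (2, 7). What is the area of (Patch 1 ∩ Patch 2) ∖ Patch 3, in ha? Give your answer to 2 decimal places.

|Patch 1 ∩ Patch 2| = 9.0852.
|(Patch 1 ∩ Patch 2) ∩ Patch 3| = 6.5182.
|(Patch 1 ∩ Patch 2) ∖ Patch 3| = 9.0852 − 6.5182 = 2.57.

2.57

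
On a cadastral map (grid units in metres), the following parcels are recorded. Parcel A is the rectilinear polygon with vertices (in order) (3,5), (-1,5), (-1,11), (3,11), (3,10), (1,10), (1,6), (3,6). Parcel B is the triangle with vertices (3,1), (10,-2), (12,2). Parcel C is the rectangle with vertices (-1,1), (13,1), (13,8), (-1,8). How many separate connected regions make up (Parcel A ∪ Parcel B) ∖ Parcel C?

2

(Parcel A ∪ Parcel B) ∖ Parcel C splits into 2 disjoint pieces (area 8, area 12.75).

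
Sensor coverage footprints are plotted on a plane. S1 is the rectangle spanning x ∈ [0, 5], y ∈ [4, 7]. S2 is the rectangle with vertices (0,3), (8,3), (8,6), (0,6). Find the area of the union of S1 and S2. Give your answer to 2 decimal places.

By inclusion–exclusion:
Individual areas: |S1| = 15, |S2| = 24.
|S1∩S2|: x∈[0,5], y∈[4,6] → 5·2 = 10.
|S1 ∪ S2| = 39 − 10 = 29.00.

29.00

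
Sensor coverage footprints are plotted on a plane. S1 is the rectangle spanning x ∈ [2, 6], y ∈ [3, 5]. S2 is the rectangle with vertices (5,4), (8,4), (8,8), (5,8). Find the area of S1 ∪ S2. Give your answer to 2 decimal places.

19.00

By inclusion–exclusion:
Individual areas: |S1| = 8, |S2| = 12.
|S1∩S2|: x∈[5,6], y∈[4,5] → 1·1 = 1.
|S1 ∪ S2| = 20 − 1 = 19.00.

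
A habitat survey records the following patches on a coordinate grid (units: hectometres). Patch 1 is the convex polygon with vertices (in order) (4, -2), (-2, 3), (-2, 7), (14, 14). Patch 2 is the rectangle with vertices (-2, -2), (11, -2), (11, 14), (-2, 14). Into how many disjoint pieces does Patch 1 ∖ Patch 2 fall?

Patch 1 ∖ Patch 2 is a single connected region.

1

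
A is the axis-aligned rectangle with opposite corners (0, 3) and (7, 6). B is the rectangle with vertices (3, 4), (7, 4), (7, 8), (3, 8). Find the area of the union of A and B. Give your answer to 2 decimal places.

By inclusion–exclusion:
Individual areas: |A| = 21, |B| = 16.
|A∩B|: x∈[3,7], y∈[4,6] → 4·2 = 8.
|A ∪ B| = 37 − 8 = 29.00.

29.00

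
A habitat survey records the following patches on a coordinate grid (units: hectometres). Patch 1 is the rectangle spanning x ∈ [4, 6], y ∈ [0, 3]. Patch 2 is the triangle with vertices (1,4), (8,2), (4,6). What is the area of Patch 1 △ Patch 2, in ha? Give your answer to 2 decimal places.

|Patch 1| = 6, |Patch 2| = 10, |Patch 1∩Patch 2| = 0.3214.
|Patch 1 △ Patch 2| = |Patch 1| + |Patch 2| − 2·|Patch 1∩Patch 2| = 6 + 10 − 0.6429 = 15.36.

15.36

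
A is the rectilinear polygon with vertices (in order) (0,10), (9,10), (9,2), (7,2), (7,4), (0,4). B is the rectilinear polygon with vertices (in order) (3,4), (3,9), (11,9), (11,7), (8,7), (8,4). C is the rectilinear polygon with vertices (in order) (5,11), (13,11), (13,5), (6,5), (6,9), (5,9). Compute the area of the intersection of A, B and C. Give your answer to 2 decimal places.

10.00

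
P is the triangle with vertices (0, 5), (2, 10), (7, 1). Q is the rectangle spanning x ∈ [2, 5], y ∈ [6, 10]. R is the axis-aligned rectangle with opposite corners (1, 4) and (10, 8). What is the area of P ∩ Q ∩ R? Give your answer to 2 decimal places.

The intersection is the polygon with vertices (2,6), (2,8), (3.111,8), (4.222,6).
By the shoelace formula its area is 3.33.

3.33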